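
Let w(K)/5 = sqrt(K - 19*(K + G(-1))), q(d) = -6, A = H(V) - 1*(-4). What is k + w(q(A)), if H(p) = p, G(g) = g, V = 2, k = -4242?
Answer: -4242 + 5*sqrt(127) ≈ -4185.7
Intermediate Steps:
A = 6 (A = 2 - 1*(-4) = 2 + 4 = 6)
w(K) = 5*sqrt(19 - 18*K) (w(K) = 5*sqrt(K - 19*(K - 1)) = 5*sqrt(K - 19*(-1 + K)) = 5*sqrt(K + (19 - 19*K)) = 5*sqrt(19 - 18*K))
k + w(q(A)) = -4242 + 5*sqrt(19 - 18*(-6)) = -4242 + 5*sqrt(19 + 108) = -4242 + 5*sqrt(127)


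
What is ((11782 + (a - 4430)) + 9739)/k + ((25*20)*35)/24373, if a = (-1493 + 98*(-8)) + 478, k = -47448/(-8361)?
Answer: 86585407491/32123614 ≈ 2695.4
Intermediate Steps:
k = 5272/929 (k = -47448*(-1/8361) = 5272/929 ≈ 5.6749)
a = -1799 (a = (-1493 - 784) + 478 = -2277 + 478 = -1799)
((11782 + (a - 4430)) + 9739)/k + ((25*20)*35)/24373 = ((11782 + (-1799 - 4430)) + 9739)/(5272/929) + ((25*20)*35)/24373 = ((11782 - 6229) + 9739)*(929/5272) + (500*35)*(1/24373) = (5553 + 9739)*(929/5272) + 17500*(1/24373) = 15292*(929/5272) + 17500/24373 = 3551567/1318 + 17500/24373 = 86585407491/32123614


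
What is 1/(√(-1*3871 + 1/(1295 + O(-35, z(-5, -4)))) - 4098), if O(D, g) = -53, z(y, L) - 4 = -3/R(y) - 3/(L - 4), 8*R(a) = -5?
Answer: -5089716/20862463949 - 3*I*√663473778/20862463949 ≈ -0.00024397 - 3.704e-6*I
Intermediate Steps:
R(a) = -5/8 (R(a) = (⅛)*(-5) = -5/8)
z(y, L) = 44/5 - 3/(-4 + L) (z(y, L) = 4 + (-3/(-5/8) - 3/(L - 4)) = 4 + (-3*(-8/5) - 3/(-4 + L)) = 4 + (24/5 - 3/(-4 + L)) = 44/5 - 3/(-4 + L))
1/(√(-1*3871 + 1/(1295 + O(-35, z(-5, -4)))) - 4098) = 1/(√(-1*3871 + 1/(1295 - 53)) - 4098) = 1/(√(-3871 + 1/1242) - 4098) = 1/(√(-4807781/1242) - 4098) = 1/(I*√663473778/414 - 4098) = 1/(-4098 + I*√663473778/414)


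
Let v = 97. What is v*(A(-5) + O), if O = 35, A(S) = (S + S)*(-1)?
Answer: 4365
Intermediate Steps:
A(S) = -2*S (A(S) = (2*S)*(-1) = -2*S)
v*(A(-5) + O) = 97*(-2*(-5) + 35) = 97*(10 + 35) = 97*45 = 4365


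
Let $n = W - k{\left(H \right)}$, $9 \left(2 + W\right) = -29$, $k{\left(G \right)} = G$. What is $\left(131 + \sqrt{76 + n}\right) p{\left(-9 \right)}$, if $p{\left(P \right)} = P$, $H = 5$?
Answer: $-1179 - 12 \sqrt{37} \approx -1252.0$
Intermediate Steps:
$W = - \frac{47}{9}$ ($W = -2 + \frac{1}{9} \left(-29\right) = -2 - \frac{29}{9} = - \frac{47}{9} \approx -5.2222$)
$n = - \frac{92}{9}$ ($n = - \frac{47}{9} - 5 = - \frac{92}{9} \approx -10.222$)
$\left(131 + \sqrt{76 + n}\right) p{\left(-9 \right)} = \left(131 + \sqrt{76 - \frac{92}{9}}\right) \left(-9\right) = \left(131 + \sqrt{\frac{592}{9}}\right) \left(-9\right) = \left(131 + \frac{4 \sqrt{37}}{3}\right) \left(-9\right) = -1179 - 12 \sqrt{37}$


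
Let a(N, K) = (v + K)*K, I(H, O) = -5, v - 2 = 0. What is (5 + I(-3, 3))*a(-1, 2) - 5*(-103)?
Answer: 515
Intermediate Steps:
v = 2 (v = 2 + 0 = 2)
a(N, K) = K*(2 + K) (a(N, K) = (2 + K)*K = K*(2 + K))
(5 + I(-3, 3))*a(-1, 2) - 5*(-103) = (5 - 5)*(2*(2 + 2)) - 5*(-103) = 0*(2*4) + 515 = 0*8 + 515 = 0 + 515 = 515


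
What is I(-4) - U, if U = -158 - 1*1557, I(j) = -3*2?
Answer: 1709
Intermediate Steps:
I(j) = -6
U = -1715 (U = -158 - 1557 = -1715)
I(-4) - U = -6 - 1*(-1715) = -6 + 1715 = 1709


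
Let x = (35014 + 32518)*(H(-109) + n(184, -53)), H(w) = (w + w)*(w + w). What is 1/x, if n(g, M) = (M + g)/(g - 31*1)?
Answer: 153/491045634196 ≈ 3.1158e-10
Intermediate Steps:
n(g, M) = (M + g)/(-31 + g) (n(g, M) = (M + g)/(g - 31) = (M + g)/(-31 + g))
H(w) = 4*w**2 (H(w) = (2*w)*(2*w) = 4*w**2)
x = 491045634196/153 (x = (35014 + 32518)*(4*(-109)**2 + (-53 + 184)/(-31 + 184)) = 67532*(4*11881 + 131/153) = 67532*(47524 + (1/153)*131) = 67532*(47524 + 131/153) = 67532*(7271303/153) = 491045634196/153 ≈ 3.2094e+9)
1/x = 1/(491045634196/153) = 153/491045634196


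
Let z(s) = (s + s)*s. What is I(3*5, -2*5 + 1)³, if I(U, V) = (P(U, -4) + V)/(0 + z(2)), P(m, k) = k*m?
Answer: -328509/512 ≈ -641.62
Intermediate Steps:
z(s) = 2*s² (z(s) = (2*s)*s = 2*s²)
I(U, V) = -U/2 + V/8 (I(U, V) = (-4*U + V)/(0 + 2*2²) = (V - 4*U)/(0 + 2*4) = (V - 4*U)/(0 + 8) = (V - 4*U)/8 = (V - 4*U)*(⅛) = -U/2 + V/8)
I(3*5, -2*5 + 1)³ = (-3*5/2 + (-2*5 + 1)/8)³ = (-½*15 + (-10 + 1)/8)³ = (-15/2 + (⅛)*(-9))³ = (-15/2 - 9/8)³ = (-69/8)³ = -328509/512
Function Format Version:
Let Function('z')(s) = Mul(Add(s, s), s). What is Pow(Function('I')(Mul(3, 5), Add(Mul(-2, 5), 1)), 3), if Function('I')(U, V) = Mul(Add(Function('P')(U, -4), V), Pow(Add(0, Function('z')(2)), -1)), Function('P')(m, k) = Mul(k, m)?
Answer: Rational(-328509, 512) ≈ -641.62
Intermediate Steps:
Function('z')(s) = Mul(2, Pow(s, 2)) (Function('z')(s) = Mul(Mul(2, s), s) = Mul(2, Pow(s, 2)))
Function('I')(U, V) = Add(Mul(Rational(-1, 2), U), Mul(Rational(1, 8), V)) (Function('I')(U, V) = Mul(Add(Mul(-4, U), V), Pow(Add(0, Mul(2, Pow(2, 2))), -1)) = Mul(Add(V, Mul(-4, U)), Pow(Add(0, Mul(2, 4)), -1)) = Mul(Add(V, Mul(-4, U)), Pow(Add(0, 8), -1)) = Mul(Add(V, Mul(-4, U)), Pow(8, -1)) = Mul(Add(V, Mul(-4, U)), Rational(1, 8)) = Add(Mul(Rational(-1, 2), U), Mul(Rational(1, 8), V)))
Pow(Function('I')(Mul(3, 5), Add(Mul(-2, 5), 1)), 3) = Pow(Add(Mul(Rational(-1, 2), Mul(3, 5)), Mul(Rational(1, 8), Add(Mul(-2, 5), 1))), 3) = Pow(Add(Mul(Rational(-1, 2), 15), Mul(Rational(1, 8), Add(-10, 1))), 3) = Pow(Add(Rational(-15, 2), Mul(Rational(1, 8), -9)), 3) = Pow(Add(Rational(-15, 2), Rational(-9, 8)), 3) = Pow(Rational(-69, 8), 3) = Rational(-328509, 512)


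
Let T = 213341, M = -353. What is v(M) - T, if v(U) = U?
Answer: -213694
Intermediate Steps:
v(M) - T = -353 - 1*213341 = -353 - 213341 = -213694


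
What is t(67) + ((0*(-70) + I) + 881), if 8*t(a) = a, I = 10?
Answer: 7195/8 ≈ 899.38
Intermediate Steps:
t(a) = a/8
t(67) + ((0*(-70) + I) + 881) = (⅛)*67 + ((0*(-70) + 10) + 881) = 67/8 + ((0 + 10) + 881) = 67/8 + (10 + 881) = 67/8 + 891 = 7195/8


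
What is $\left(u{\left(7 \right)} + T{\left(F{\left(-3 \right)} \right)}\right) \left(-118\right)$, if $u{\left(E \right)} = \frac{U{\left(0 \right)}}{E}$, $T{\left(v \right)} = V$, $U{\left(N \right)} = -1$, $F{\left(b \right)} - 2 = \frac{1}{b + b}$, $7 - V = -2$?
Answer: $- \frac{7316}{7} \approx -1045.1$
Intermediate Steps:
$V = 9$ ($V = 7 - -2 = 7 + 2 = 9$)
$F{\left(b \right)} = 2 + \frac{1}{2 b}$ ($F{\left(b \right)} = 2 + \frac{1}{b + b} = 2 + \frac{1}{2 b}$)
$T{\left(v \right)} = 9$
$u{\left(E \right)} = - \frac{1}{E}$
$\left(u{\left(7 \right)} + T{\left(F{\left(-3 \right)} \right)}\right) \left(-118\right) = \left(- \frac{1}{7} + 9\right) \left(-118\right) = \frac{62}{7} \left(-118\right) = - \frac{7316}{7}$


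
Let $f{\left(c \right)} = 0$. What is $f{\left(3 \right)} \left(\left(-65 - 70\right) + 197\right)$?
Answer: $0$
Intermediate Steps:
$f{\left(3 \right)} \left(\left(-65 - 70\right) + 197\right) = 0 \left(\left(-65 - 70\right) + 197\right) = 0 \left(-135 + 197\right) = 0 \cdot 62 = 0$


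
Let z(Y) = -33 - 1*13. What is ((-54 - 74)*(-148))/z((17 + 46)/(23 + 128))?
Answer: -9472/23 ≈ -411.83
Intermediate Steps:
z(Y) = -46 (z(Y) = -33 - 13 = -46)
((-54 - 74)*(-148))/z((17 + 46)/(23 + 128)) = ((-54 - 74)*(-148))/(-46) = -128*(-148)*(-1/46) = 18944*(-1/46) = -9472/23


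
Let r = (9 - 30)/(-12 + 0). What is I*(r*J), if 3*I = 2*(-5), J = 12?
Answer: -70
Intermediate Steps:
I = -10/3 (I = (2*(-5))/3 = (⅓)*(-10) = -10/3 ≈ -3.3333)
r = 7/4 (r = -21/(-12) = -21*(-1/12) = 7/4 ≈ 1.7500)
I*(r*J) = -35*12/6 = -10/3*21 = -70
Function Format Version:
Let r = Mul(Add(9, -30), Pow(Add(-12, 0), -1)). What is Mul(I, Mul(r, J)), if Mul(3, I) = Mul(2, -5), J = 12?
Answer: -70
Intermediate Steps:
I = Rational(-10, 3) (I = Mul(Rational(1, 3), Mul(2, -5)) = Mul(Rational(1, 3), -10) = Rational(-10, 3) ≈ -3.3333)
r = Rational(7, 4) (r = Mul(-21, Pow(-12, -1)) = Mul(-21, Rational(-1, 12)) = Rational(7, 4) ≈ 1.7500)
Mul(I, Mul(r, J)) = Mul(Rational(-10, 3), Mul(Rational(7, 4), 12)) = Mul(Rational(-10, 3), 21) = -70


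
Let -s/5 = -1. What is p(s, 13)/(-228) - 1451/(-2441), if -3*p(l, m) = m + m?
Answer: 527975/834822 ≈ 0.63244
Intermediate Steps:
s = 5 (s = -5*(-1) = 5)
p(l, m) = -2*m/3 (p(l, m) = -(m + m)/3 = -2*m/3)
p(s, 13)/(-228) - 1451/(-2441) = -⅔*13/(-228) - 1451/(-2441) = -26/3*(-1/228) - 1451*(-1/2441) = 13/342 + 1451/2441 = 527975/834822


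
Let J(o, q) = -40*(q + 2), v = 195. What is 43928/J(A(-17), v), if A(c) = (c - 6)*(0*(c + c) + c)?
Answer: -5491/985 ≈ -5.5746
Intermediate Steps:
A(c) = c*(-6 + c) (A(c) = (-6 + c)*(0*(2*c) + c) = (-6 + c)*(0 + c) = (-6 + c)*c = c*(-6 + c))
J(o, q) = -80 - 40*q (J(o, q) = -40*(2 + q) = -10*(8 + 4*q) = -80 - 40*q)
43928/J(A(-17), v) = 43928/(-80 - 40*195) = 43928/(-80 - 7800) = 43928/(-7880) = 43928*(-1/7880) = -5491/985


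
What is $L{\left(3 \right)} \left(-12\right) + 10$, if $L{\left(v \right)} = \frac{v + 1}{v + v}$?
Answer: $2$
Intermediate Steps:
$L{\left(v \right)} = \frac{1 + v}{2 v}$
$L{\left(3 \right)} \left(-12\right) + 10 = \frac{1 + 3}{2 \cdot 3} \left(-12\right) + 10 = \frac{1}{2} \cdot \frac{1}{3} \cdot 4 \left(-12\right) + 10 = \frac{2}{3} \left(-12\right) + 10 = -8 + 10 = 2$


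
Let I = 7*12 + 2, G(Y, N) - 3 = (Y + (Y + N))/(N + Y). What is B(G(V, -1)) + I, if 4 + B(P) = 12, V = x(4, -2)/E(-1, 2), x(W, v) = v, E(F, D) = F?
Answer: 94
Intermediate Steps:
V = 2 (V = -2/(-1) = -2*(-1) = 2)
G(Y, N) = 3 + (N + 2*Y)/(N + Y) (G(Y, N) = 3 + (Y + (Y + N))/(N + Y) = 3 + (Y + (N + Y))/(N + Y) = 3 + (N + 2*Y)/(N + Y))
B(P) = 8 (B(P) = -4 + 12 = 8)
I = 86 (I = 84 + 2 = 86)
B(G(V, -1)) + I = 8 + 86 = 94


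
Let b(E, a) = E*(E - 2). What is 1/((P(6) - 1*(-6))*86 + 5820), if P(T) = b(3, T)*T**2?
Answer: 1/15624 ≈ 6.4004e-5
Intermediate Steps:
b(E, a) = E*(-2 + E)
P(T) = 3*T**2 (P(T) = (3*(-2 + 3))*T**2 = (3*1)*T**2 = 3*T**2)
1/((P(6) - 1*(-6))*86 + 5820) = 1/((3*6**2 - 1*(-6))*86 + 5820) = 1/((3*36 + 6)*86 + 5820) = 1/((108 + 6)*86 + 5820) = 1/(114*86 + 5820) = 1/(9804 + 5820) = 1/15624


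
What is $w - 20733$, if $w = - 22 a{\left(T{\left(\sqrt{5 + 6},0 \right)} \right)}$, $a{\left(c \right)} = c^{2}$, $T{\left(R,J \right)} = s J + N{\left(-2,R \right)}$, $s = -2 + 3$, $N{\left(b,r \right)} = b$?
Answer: $-20821$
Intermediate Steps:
$s = 1$
$T{\left(R,J \right)} = -2 + J$ ($T{\left(R,J \right)} = 1 J - 2 = J - 2 = -2 + J$)
$w = -88$ ($w = - 22 \left(-2 + 0\right)^{2} = - 22 \left(-2\right)^{2} = \left(-22\right) 4 = -88$)
$w - 20733 = -88 - 20733 = -20821$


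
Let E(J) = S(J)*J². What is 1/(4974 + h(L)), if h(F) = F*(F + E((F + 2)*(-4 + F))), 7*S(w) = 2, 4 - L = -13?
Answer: 7/2111147 ≈ 3.3157e-6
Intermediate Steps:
L = 17 (L = 4 - 1*(-13) = 4 + 13 = 17)
S(w) = 2/7 (S(w) = (⅐)*2 = 2/7)
E(J) = 2*J²/7
h(F) = F*(F + 2*(-4 + F)²*(2 + F)²/7) (h(F) = F*(F + 2*((F + 2)*(-4 + F))²/7) = F*(F + 2*((2 + F)*(-4 + F))²/7) = F*(F + 2*((-4 + F)*(2 + F))²/7) = F*(F + 2*((-4 + F)²*(2 + F)²)/7) = F*(F + 2*(-4 + F)²*(2 + F)²/7))
1/(4974 + h(L)) = 1/(4974 + (⅐)*17*(2*(8 - 1*17² + 2*17)² + 7*17)) = 1/(4974 + (⅐)*17*(2*(8 - 1*289 + 34)² + 119)) = 1/(4974 + (⅐)*17*(2*(8 - 289 + 34)² + 119)) = 1/(4974 + (⅐)*17*(2*(-247)² + 119)) = 1/(4974 + (⅐)*17*(2*61009 + 119)) = 1/(4974 + (⅐)*17*(122018 + 119)) = 1/(4974 + (⅐)*17*122137) = 1/(4974 + 2076329/7) = 1/(2111147/7) = 7/2111147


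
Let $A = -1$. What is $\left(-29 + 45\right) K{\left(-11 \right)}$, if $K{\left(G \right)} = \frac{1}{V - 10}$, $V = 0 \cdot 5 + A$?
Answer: $- \frac{16}{11} \approx -1.4545$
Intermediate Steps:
$V = -1$ ($V = 0 \cdot 5 - 1 = 0 - 1 = -1$)
$K{\left(G \right)} = - \frac{1}{11}$ ($K{\left(G \right)} = \frac{1}{-1 - 10} = \frac{1}{-11} = - \frac{1}{11}$)
$\left(-29 + 45\right) K{\left(-11 \right)} = \left(-29 + 45\right) \left(- \frac{1}{11}\right) = 16 \left(- \frac{1}{11}\right) = - \frac{16}{11}$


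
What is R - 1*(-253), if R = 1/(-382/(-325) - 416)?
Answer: 34108629/134818 ≈ 253.00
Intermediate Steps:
R = -325/134818 (R = 1/(-382*(-1/325) - 416) = 1/(382/325 - 416) = 1/(-134818/325) = -325/134818 ≈ -0.0024107)
R - 1*(-253) = -325/134818 - 1*(-253) = -325/134818 + 253 = 34108629/134818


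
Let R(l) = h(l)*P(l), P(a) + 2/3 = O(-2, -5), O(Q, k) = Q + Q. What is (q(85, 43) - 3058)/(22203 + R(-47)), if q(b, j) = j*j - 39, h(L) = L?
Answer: -3744/67267 ≈ -0.055659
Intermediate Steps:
O(Q, k) = 2*Q
P(a) = -14/3 (P(a) = -⅔ + 2*(-2) = -⅔ - 4 = -14/3)
q(b, j) = -39 + j² (q(b, j) = j² - 39 = -39 + j²)
R(l) = -14*l/3 (R(l) = l*(-14/3) = -14*l/3)
(q(85, 43) - 3058)/(22203 + R(-47)) = ((-39 + 43²) - 3058)/(22203 - 14/3*(-47)) = ((-39 + 1849) - 3058)/(22203 + 658/3) = (1810 - 3058)/(67267/3) = -1248*3/67267 = -3744/67267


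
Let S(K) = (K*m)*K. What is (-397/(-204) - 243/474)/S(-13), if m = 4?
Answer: 1777/838032 ≈ 0.0021204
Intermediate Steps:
S(K) = 4*K² (S(K) = (K*4)*K = (4*K)*K = 4*K²)
(-397/(-204) - 243/474)/S(-13) = (-397/(-204) - 243/474)/((4*(-13)²)) = (-397*(-1/204) - 243*1/474)/((4*169)) = (397/204 - 81/158)/676 = (23101/16116)*(1/676) = 1777/838032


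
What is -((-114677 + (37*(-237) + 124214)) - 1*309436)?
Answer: 308668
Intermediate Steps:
-((-114677 + (37*(-237) + 124214)) - 1*309436) = -((-114677 + (-8769 + 124214)) - 309436) = -((-114677 + 115445) - 309436) = -(768 - 309436) = -1*(-308668) = 308668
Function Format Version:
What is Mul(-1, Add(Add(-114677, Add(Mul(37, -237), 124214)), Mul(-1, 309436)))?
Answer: 308668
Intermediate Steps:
Mul(-1, Add(Add(-114677, Add(Mul(37, -237), 124214)), Mul(-1, 309436))) = Mul(-1, Add(Add(-114677, Add(-8769, 124214)), -309436)) = Mul(-1, Add(Add(-114677, 115445), -309436)) = Mul(-1, Add(768, -309436)) = Mul(-1, -308668) = 308668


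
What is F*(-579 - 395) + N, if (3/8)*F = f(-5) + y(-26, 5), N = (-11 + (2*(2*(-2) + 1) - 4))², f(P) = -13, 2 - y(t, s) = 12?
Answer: 180539/3 ≈ 60180.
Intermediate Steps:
y(t, s) = -10 (y(t, s) = 2 - 1*12 = 2 - 12 = -10)
N = 441 (N = (-11 + (2*(-4 + 1) - 4))² = (-11 + (2*(-3) - 4))² = (-11 + (-6 - 4))² = (-11 - 10)² = (-21)² = 441)
F = -184/3 (F = 8*(-13 - 10)/3 = (8/3)*(-23) = -184/3 ≈ -61.333)
F*(-579 - 395) + N = -184*(-579 - 395)/3 + 441 = -184/3*(-974) + 441 = 179216/3 + 441 = 180539/3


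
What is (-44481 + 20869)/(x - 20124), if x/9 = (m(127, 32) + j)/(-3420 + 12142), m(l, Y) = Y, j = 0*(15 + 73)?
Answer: 25742983/21940155 ≈ 1.1733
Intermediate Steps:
j = 0 (j = 0*88 = 0)
x = 144/4361 (x = 9*((32 + 0)/(-3420 + 12142)) = 9*(32/8722) = 9*(32*(1/8722)) = 9*(16/4361) = 144/4361 ≈ 0.033020)
(-44481 + 20869)/(x - 20124) = (-44481 + 20869)/(144/4361 - 20124) = -23612/(-87760620/4361) = -23612*(-4361/87760620) = 25742983/21940155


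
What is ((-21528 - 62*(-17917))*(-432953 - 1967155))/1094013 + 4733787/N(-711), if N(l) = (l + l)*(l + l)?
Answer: -65268315242395361/27310940532 ≈ -2.3898e+6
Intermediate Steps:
N(l) = 4*l**2 (N(l) = (2*l)*(2*l) = 4*l**2)
((-21528 - 62*(-17917))*(-432953 - 1967155))/1094013 + 4733787/N(-711) = ((-21528 - 62*(-17917))*(-432953 - 1967155))/1094013 + 4733787/((4*(-711)**2)) = ((-21528 + 1110854)*(-2400108))*(1/1094013) + 4733787/((4*505521)) = (1089326*(-2400108))*(1/1094013) + 4733787/2022084 = -2614500047208*1/1094013 + 4733787*(1/2022084) = -871500015736/364671 + 1577929/674028 = -65268315242395361/27310940532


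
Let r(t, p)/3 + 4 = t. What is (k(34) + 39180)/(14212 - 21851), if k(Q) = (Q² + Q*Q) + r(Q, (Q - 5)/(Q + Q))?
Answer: -41582/7639 ≈ -5.4434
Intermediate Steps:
r(t, p) = -12 + 3*t
k(Q) = -12 + 2*Q² + 3*Q (k(Q) = (Q² + Q*Q) + (-12 + 3*Q) = (Q² + Q²) + (-12 + 3*Q) = 2*Q² + (-12 + 3*Q) = -12 + 2*Q² + 3*Q)
(k(34) + 39180)/(14212 - 21851) = ((-12 + 2*34² + 3*34) + 39180)/(14212 - 21851) = ((-12 + 2*1156 + 102) + 39180)/(-7639) = ((-12 + 2312 + 102) + 39180)*(-1/7639) = (2402 + 39180)*(-1/7639) = 41582*(-1/7639) = -41582/7639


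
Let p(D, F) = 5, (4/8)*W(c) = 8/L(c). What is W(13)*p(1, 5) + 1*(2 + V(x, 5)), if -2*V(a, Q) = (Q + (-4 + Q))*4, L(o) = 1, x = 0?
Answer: 70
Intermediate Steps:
W(c) = 16 (W(c) = 2*(8/1) = 2*(8*1) = 2*8 = 16)
V(a, Q) = 8 - 4*Q (V(a, Q) = -(Q + (-4 + Q))*4/2 = -(-4 + 2*Q)*4/2 = -(-16 + 8*Q)/2 = 8 - 4*Q)
W(13)*p(1, 5) + 1*(2 + V(x, 5)) = 16*5 + 1*(2 + (8 - 4*5)) = 80 + 1*(2 + (8 - 20)) = 80 + 1*(2 - 12) = 80 + 1*(-10) = 80 - 10 = 70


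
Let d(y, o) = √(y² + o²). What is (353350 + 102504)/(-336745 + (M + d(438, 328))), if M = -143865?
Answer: -54771997735/57746418168 - 227927*√74857/57746418168 ≈ -0.94957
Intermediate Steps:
d(y, o) = √(o² + y²)
(353350 + 102504)/(-336745 + (M + d(438, 328))) = (353350 + 102504)/(-336745 + (-143865 + √(328² + 438²))) = 455854/(-336745 + (-143865 + √(107584 + 191844))) = 455854/(-336745 + (-143865 + √299428)) = 455854/(-336745 + (-143865 + 2*√74857)) = 455854/(-480610 + 2*√74857)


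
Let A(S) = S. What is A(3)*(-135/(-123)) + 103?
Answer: 4358/41 ≈ 106.29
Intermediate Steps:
A(3)*(-135/(-123)) + 103 = 3*(-135/(-123)) + 103 = 3*(-135*(-1/123)) + 103 = 3*(45/41) + 103 = 135/41 + 103 = 4358/41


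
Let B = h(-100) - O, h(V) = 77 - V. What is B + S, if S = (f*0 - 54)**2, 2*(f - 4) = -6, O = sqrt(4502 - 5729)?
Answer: 3093 - I*sqrt(1227) ≈ 3093.0 - 35.029*I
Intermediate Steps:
O = I*sqrt(1227) (O = sqrt(-1227) = I*sqrt(1227) ≈ 35.029*I)
f = 1 (f = 4 + (1/2)*(-6) = 4 - 3 = 1)
B = 177 - I*sqrt(1227) (B = (77 - 1*(-100)) - I*sqrt(1227) = (77 + 100) - I*sqrt(1227) = 177 - I*sqrt(1227) ≈ 177.0 - 35.029*I)
S = 2916 (S = (1*0 - 54)**2 = (0 - 54)**2 = (-54)**2 = 2916)
B + S = (177 - I*sqrt(1227)) + 2916 = 3093 - I*sqrt(1227)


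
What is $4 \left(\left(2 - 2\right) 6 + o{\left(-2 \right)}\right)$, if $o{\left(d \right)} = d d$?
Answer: $16$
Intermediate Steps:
$o{\left(d \right)} = d^{2}$
$4 \left(\left(2 - 2\right) 6 + o{\left(-2 \right)}\right) = 4 \left(\left(2 - 2\right) 6 + \left(-2\right)^{2}\right) = 4 \left(0 \cdot 6 + 4\right) = 4 \left(0 + 4\right) = 4 \cdot 4 = 16$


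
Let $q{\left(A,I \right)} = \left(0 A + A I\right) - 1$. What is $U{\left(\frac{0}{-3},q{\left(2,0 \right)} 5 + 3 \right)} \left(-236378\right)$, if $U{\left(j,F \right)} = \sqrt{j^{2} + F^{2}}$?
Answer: $-472756$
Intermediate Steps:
$q{\left(A,I \right)} = -1 + A I$ ($q{\left(A,I \right)} = \left(0 + A I\right) - 1 = A I - 1 = -1 + A I$)
$U{\left(j,F \right)} = \sqrt{F^{2} + j^{2}}$
$U{\left(\frac{0}{-3},q{\left(2,0 \right)} 5 + 3 \right)} \left(-236378\right) = \sqrt{\left(\left(-1 + 2 \cdot 0\right) 5 + 3\right)^{2} + \left(\frac{0}{-3}\right)^{2}} \left(-236378\right) = \sqrt{\left(\left(-1 + 0\right) 5 + 3\right)^{2} + \left(0 \left(- \frac{1}{3}\right)\right)^{2}} \left(-236378\right) = \sqrt{\left(\left(-1\right) 5 + 3\right)^{2} + 0^{2}} \left(-236378\right) = \sqrt{\left(-5 + 3\right)^{2} + 0} \left(-236378\right) = \sqrt{\left(-2\right)^{2} + 0} \left(-236378\right) = \sqrt{4 + 0} \left(-236378\right) = \sqrt{4} \left(-236378\right) = 2 \left(-236378\right) = -472756$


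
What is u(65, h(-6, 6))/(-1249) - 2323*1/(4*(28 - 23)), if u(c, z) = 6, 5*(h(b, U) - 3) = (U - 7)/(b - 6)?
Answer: -2901547/24980 ≈ -116.15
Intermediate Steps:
h(b, U) = 3 + (-7 + U)/(5*(-6 + b)) (h(b, U) = 3 + ((U - 7)/(b - 6))/5 = 3 + ((-7 + U)/(-6 + b))/5 = 3 + (-7 + U)/(5*(-6 + b)))
u(65, h(-6, 6))/(-1249) - 2323*1/(4*(28 - 23)) = 6/(-1249) - 2323*1/(4*(28 - 23)) = 6*(-1/1249) - 2323/(5*4) = -6/1249 - 2323/20 = -2901547/24980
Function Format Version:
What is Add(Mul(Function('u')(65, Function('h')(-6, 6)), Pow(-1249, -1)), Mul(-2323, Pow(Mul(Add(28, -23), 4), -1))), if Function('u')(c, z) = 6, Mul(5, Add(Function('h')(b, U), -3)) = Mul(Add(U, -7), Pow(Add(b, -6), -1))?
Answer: Rational(-2901547, 24980) ≈ -116.15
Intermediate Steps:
Function('h')(b, U) = Add(3, Mul(Rational(1, 5), Pow(Add(-6, b), -1), Add(-7, U))) (Function('h')(b, U) = Add(3, Mul(Rational(1, 5), Mul(Add(U, -7), Pow(Add(b, -6), -1)))) = Add(3, Mul(Rational(1, 5), Mul(Add(-7, U), Pow(Add(-6, b), -1)))) = Add(3, Mul(Rational(1, 5), Mul(Pow(Add(-6, b), -1), Add(-7, U)))) = Add(3, Mul(Rational(1, 5), Pow(Add(-6, b), -1), Add(-7, U))))
Add(Mul(Function('u')(65, Function('h')(-6, 6)), Pow(-1249, -1)), Mul(-2323, Pow(Mul(Add(28, -23), 4), -1))) = Add(Mul(6, Pow(-1249, -1)), Mul(-2323, Pow(Mul(Add(28, -23), 4), -1))) = Add(Mul(6, Rational(-1, 1249)), Mul(-2323, Pow(Mul(5, 4), -1))) = Add(Rational(-6, 1249), Mul(-2323, Pow(20, -1))) = Add(Rational(-6, 1249), Mul(-2323, Rational(1, 20))) = Add(Rational(-6, 1249), Rational(-2323, 20)) = Rational(-2901547, 24980)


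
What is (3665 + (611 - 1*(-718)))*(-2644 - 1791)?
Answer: -22148390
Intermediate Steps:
(3665 + (611 - 1*(-718)))*(-2644 - 1791) = (3665 + (611 + 718))*(-4435) = (3665 + 1329)*(-4435) = 4994*(-4435) = -22148390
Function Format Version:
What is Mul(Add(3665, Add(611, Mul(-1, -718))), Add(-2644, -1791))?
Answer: -22148390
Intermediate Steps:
Mul(Add(3665, Add(611, Mul(-1, -718))), Add(-2644, -1791)) = Mul(Add(3665, Add(611, 718)), -4435) = Mul(Add(3665, 1329), -4435) = Mul(4994, -4435) = -22148390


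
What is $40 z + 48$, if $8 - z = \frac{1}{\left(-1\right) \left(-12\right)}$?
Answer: $\frac{1094}{3} \approx 364.67$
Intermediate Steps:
$z = \frac{95}{12}$ ($z = 8 - \frac{1}{\left(-1\right) \left(-12\right)} = 8 - \frac{1}{12} = \frac{95}{12} \approx 7.9167$)
$40 z + 48 = 40 \cdot \frac{95}{12} + 48 = \frac{950}{3} + 48 = \frac{1094}{3}$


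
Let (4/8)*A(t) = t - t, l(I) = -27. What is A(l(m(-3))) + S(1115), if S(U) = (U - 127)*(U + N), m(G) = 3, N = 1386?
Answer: 2470988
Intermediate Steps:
A(t) = 0 (A(t) = 2*(t - t) = 2*0 = 0)
S(U) = (-127 + U)*(1386 + U) (S(U) = (U - 127)*(U + 1386) = (-127 + U)*(1386 + U))
A(l(m(-3))) + S(1115) = 0 + (-176022 + 1115**2 + 1259*1115) = 0 + (-176022 + 1243225 + 1403785) = 0 + 2470988 = 2470988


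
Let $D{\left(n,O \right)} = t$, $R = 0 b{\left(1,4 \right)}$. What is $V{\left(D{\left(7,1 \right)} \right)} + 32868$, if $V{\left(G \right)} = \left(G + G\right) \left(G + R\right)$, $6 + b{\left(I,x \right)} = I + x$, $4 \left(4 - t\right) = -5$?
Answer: $\frac{263385}{8} \approx 32923.0$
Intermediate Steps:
$t = \frac{21}{4}$ ($t = 4 - - \frac{5}{4} = 4 + \frac{5}{4} = \frac{21}{4} \approx 5.25$)
$b{\left(I,x \right)} = -6 + I + x$ ($b{\left(I,x \right)} = -6 + \left(I + x\right) = -6 + I + x$)
$R = 0$ ($R = 0 \left(-6 + 1 + 4\right) = 0 \left(-1\right) = 0$)
$D{\left(n,O \right)} = \frac{21}{4}$
$V{\left(G \right)} = 2 G^{2}$ ($V{\left(G \right)} = \left(G + G\right) \left(G + 0\right) = 2 G G = 2 G^{2}$)
$V{\left(D{\left(7,1 \right)} \right)} + 32868 = 2 \left(\frac{21}{4}\right)^{2} + 32868 = 2 \cdot \frac{441}{16} + 32868 = \frac{441}{8} + 32868 = \frac{263385}{8}$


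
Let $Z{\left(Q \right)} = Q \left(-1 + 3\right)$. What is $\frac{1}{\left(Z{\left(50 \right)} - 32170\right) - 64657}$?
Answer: $- \frac{1}{96727} \approx -1.0338 \cdot 10^{-5}$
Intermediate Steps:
$Z{\left(Q \right)} = 2 Q$ ($Z{\left(Q \right)} = Q 2 = 2 Q$)
$\frac{1}{\left(Z{\left(50 \right)} - 32170\right) - 64657} = \frac{1}{\left(2 \cdot 50 - 32170\right) - 64657} = \frac{1}{\left(100 - 32170\right) - 64657} = \frac{1}{-32070 - 64657} = \frac{1}{-96727} = - \frac{1}{96727}$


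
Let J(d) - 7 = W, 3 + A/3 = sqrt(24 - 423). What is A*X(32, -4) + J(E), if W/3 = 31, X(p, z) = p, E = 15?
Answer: -188 + 96*I*sqrt(399) ≈ -188.0 + 1917.6*I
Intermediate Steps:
A = -9 + 3*I*sqrt(399) (A = -9 + 3*sqrt(24 - 423) = -9 + 3*sqrt(-399) = -9 + 3*(I*sqrt(399)) = -9 + 3*I*sqrt(399) ≈ -9.0 + 59.925*I)
W = 93 (W = 3*31 = 93)
J(d) = 100 (J(d) = 7 + 93 = 100)
A*X(32, -4) + J(E) = (-9 + 3*I*sqrt(399))*32 + 100 = (-288 + 96*I*sqrt(399)) + 100 = -188 + 96*I*sqrt(399)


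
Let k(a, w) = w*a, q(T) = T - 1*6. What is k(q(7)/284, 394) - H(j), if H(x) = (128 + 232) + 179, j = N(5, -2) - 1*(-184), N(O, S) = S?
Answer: -76341/142 ≈ -537.61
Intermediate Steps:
q(T) = -6 + T (q(T) = T - 6 = -6 + T)
k(a, w) = a*w
j = 182 (j = -2 - 1*(-184) = -2 + 184 = 182)
H(x) = 539 (H(x) = 360 + 179 = 539)
k(q(7)/284, 394) - H(j) = ((-6 + 7)/284)*394 - 1*539 = (1*(1/284))*394 - 539 = (1/284)*394 - 539 = 197/142 - 539 = -76341/142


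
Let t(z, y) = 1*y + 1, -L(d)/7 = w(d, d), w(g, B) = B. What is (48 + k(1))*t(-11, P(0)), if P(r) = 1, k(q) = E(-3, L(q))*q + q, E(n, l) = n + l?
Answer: 78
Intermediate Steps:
L(d) = -7*d
E(n, l) = l + n
k(q) = q + q*(-3 - 7*q) (k(q) = (-7*q - 3)*q + q = (-3 - 7*q)*q + q = q*(-3 - 7*q) + q = q + q*(-3 - 7*q))
t(z, y) = 1 + y (t(z, y) = y + 1 = 1 + y)
(48 + k(1))*t(-11, P(0)) = (48 - 1*1*(2 + 7*1))*(1 + 1) = (48 - 1*1*(2 + 7))*2 = (48 - 1*1*9)*2 = (48 - 9)*2 = 39*2 = 78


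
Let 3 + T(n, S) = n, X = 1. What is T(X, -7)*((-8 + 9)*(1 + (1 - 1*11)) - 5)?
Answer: 28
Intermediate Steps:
T(n, S) = -3 + n
T(X, -7)*((-8 + 9)*(1 + (1 - 1*11)) - 5) = (-3 + 1)*((-8 + 9)*(1 + (1 - 1*11)) - 5) = -2*(1*(1 + (1 - 11)) - 5) = -2*(1*(1 - 10) - 5) = -2*(1*(-9) - 5) = -2*(-9 - 5) = -2*(-14) = 28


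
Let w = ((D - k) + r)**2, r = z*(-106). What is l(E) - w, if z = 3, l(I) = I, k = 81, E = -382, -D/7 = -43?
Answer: -9986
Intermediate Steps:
D = 301 (D = -7*(-43) = 301)
r = -318 (r = 3*(-106) = -318)
w = 9604 (w = ((301 - 1*81) - 318)**2 = ((301 - 81) - 318)**2 = (220 - 318)**2 = (-98)**2 = 9604)
l(E) - w = -382 - 1*9604 = -382 - 9604 = -9986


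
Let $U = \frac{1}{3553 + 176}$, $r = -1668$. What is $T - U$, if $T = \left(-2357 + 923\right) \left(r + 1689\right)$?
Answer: $- \frac{112295107}{3729} \approx -30114.0$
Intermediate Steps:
$T = -30114$ ($T = \left(-2357 + 923\right) \left(-1668 + 1689\right) = \left(-1434\right) 21 = -30114$)
$U = \frac{1}{3729} \approx 0.00026817$
$T - U = -30114 - \frac{1}{3729} = - \frac{112295107}{3729}$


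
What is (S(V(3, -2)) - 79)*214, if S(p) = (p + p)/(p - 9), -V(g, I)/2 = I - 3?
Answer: -12626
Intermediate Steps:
V(g, I) = 6 - 2*I (V(g, I) = -2*(I - 3) = -2*(-3 + I) = 6 - 2*I)
S(p) = 2*p/(-9 + p) (S(p) = (2*p)/(-9 + p) = 2*p/(-9 + p))
(S(V(3, -2)) - 79)*214 = (2*(6 - 2*(-2))/(-9 + (6 - 2*(-2))) - 79)*214 = (2*(6 + 4)/(-9 + (6 + 4)) - 79)*214 = (2*10/(-9 + 10) - 79)*214 = (2*10/1 - 79)*214 = (2*10*1 - 79)*214 = (20 - 79)*214 = -59*214 = -12626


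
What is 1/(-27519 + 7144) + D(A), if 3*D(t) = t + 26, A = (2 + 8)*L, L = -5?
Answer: -163001/20375 ≈ -8.0000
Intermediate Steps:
A = -50 (A = (2 + 8)*(-5) = 10*(-5) = -50)
D(t) = 26/3 + t/3 (D(t) = (t + 26)/3 = (26 + t)/3 = 26/3 + t/3)
1/(-27519 + 7144) + D(A) = 1/(-27519 + 7144) + (26/3 + (⅓)*(-50)) = 1/(-20375) + (26/3 - 50/3) = -1/20375 - 8 = -163001/20375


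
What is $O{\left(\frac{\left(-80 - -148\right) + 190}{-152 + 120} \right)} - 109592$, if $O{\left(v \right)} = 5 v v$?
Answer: $- \frac{27972347}{256} \approx -1.0927 \cdot 10^{5}$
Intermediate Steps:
$O{\left(v \right)} = 5 v^{2}$
$O{\left(\frac{\left(-80 - -148\right) + 190}{-152 + 120} \right)} - 109592 = 5 \left(\frac{\left(-80 - -148\right) + 190}{-152 + 120}\right)^{2} - 109592 = 5 \left(\frac{\left(-80 + 148\right) + 190}{-32}\right)^{2} - 109592 = 5 \left(\left(68 + 190\right) \left(- \frac{1}{32}\right)\right)^{2} - 109592 = 5 \left(258 \left(- \frac{1}{32}\right)\right)^{2} - 109592 = 5 \left(- \frac{129}{16}\right)^{2} - 109592 = 5 \cdot \frac{16641}{256} - 109592 = \frac{83205}{256} - 109592 = - \frac{27972347}{256}$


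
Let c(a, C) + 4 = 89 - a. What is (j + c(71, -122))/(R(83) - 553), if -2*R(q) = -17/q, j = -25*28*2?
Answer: 230076/91781 ≈ 2.5068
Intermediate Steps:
c(a, C) = 85 - a (c(a, C) = -4 + (89 - a) = 85 - a)
j = -1400 (j = -700*2 = -1400)
R(q) = 17/(2*q) (R(q) = -(-17)/(2*q) = 17/(2*q))
(j + c(71, -122))/(R(83) - 553) = (-1400 + (85 - 1*71))/((17/2)/83 - 553) = (-1400 + (85 - 71))/((17/2)*(1/83) - 553) = (-1400 + 14)/(17/166 - 553) = -1386/(-91781/166) = -1386*(-166/91781) = 230076/91781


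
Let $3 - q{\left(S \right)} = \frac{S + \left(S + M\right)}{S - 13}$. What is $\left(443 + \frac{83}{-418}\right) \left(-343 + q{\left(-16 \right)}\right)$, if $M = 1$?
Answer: $- \frac{1830735081}{12122} \approx -1.5103 \cdot 10^{5}$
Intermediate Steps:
$q{\left(S \right)} = 3 - \frac{1 + 2 S}{-13 + S}$ ($q{\left(S \right)} = 3 - \frac{S + \left(S + 1\right)}{S - 13} = 3 - \frac{S + \left(1 + S\right)}{-13 + S} = 3 - \frac{1 + 2 S}{-13 + S}$)
$\left(443 + \frac{83}{-418}\right) \left(-343 + q{\left(-16 \right)}\right) = \left(443 + \frac{83}{-418}\right) \left(-343 + \frac{-40 - 16}{-13 - 16}\right) = \left(443 + 83 \left(- \frac{1}{418}\right)\right) \left(-343 + \frac{1}{-29} \left(-56\right)\right) = \left(443 - \frac{83}{418}\right) \left(-343 - - \frac{56}{29}\right) = \frac{185091 \left(-343 + \frac{56}{29}\right)}{418} = \frac{185091}{418} \left(- \frac{9891}{29}\right) = - \frac{1830735081}{12122}$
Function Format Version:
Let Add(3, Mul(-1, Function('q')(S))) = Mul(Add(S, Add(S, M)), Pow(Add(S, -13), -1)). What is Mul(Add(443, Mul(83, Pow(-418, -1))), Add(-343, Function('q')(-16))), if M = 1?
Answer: Rational(-1830735081, 12122) ≈ -1.5103e+5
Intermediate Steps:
Function('q')(S) = Add(3, Mul(-1, Pow(Add(-13, S), -1), Add(1, Mul(2, S)))) (Function('q')(S) = Add(3, Mul(-1, Mul(Add(S, Add(S, 1)), Pow(Add(S, -13), -1)))) = Add(3, Mul(-1, Mul(Add(S, Add(1, S)), Pow(Add(-13, S), -1)))) = Add(3, Mul(-1, Mul(Add(1, Mul(2, S)), Pow(Add(-13, S), -1)))) = Add(3, Mul(-1, Mul(Pow(Add(-13, S), -1), Add(1, Mul(2, S))))) = Add(3, Mul(-1, Pow(Add(-13, S), -1), Add(1, Mul(2, S)))))
Mul(Add(443, Mul(83, Pow(-418, -1))), Add(-343, Function('q')(-16))) = Mul(Add(443, Mul(83, Pow(-418, -1))), Add(-343, Mul(Pow(Add(-13, -16), -1), Add(-40, -16)))) = Mul(Add(443, Mul(83, Rational(-1, 418))), Add(-343, Mul(Pow(-29, -1), -56))) = Mul(Add(443, Rational(-83, 418)), Add(-343, Mul(Rational(-1, 29), -56))) = Mul(Rational(185091, 418), Add(-343, Rational(56, 29))) = Mul(Rational(185091, 418), Rational(-9891, 29)) = Rational(-1830735081, 12122)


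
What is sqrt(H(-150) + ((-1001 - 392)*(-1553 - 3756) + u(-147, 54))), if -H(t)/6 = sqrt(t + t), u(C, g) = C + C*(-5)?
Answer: sqrt(7396025 - 60*I*sqrt(3)) ≈ 2719.6 - 0.02*I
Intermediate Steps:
u(C, g) = -4*C (u(C, g) = C - 5*C = -4*C)
H(t) = -6*sqrt(2)*sqrt(t) (H(t) = -6*sqrt(t + t) = -6*sqrt(2)*sqrt(t))
sqrt(H(-150) + ((-1001 - 392)*(-1553 - 3756) + u(-147, 54))) = sqrt(-6*sqrt(2)*sqrt(-150) + ((-1001 - 392)*(-1553 - 3756) - 4*(-147))) = sqrt(-6*sqrt(2)*5*I*sqrt(6) + (-1393*(-5309) + 588)) = sqrt(-60*I*sqrt(3) + (7395437 + 588)) = sqrt(-60*I*sqrt(3) + 7396025) = sqrt(7396025 - 60*I*sqrt(3))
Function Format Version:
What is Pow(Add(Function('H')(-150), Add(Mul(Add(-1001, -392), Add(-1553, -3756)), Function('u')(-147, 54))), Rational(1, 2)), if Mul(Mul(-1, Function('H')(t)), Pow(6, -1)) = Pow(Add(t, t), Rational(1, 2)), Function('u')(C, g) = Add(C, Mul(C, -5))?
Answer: Pow(Add(7396025, Mul(-60, I, Pow(3, Rational(1, 2)))), Rational(1, 2)) ≈ Add(2719.6, Mul(-0.02, I))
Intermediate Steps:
Function('u')(C, g) = Mul(-4, C) (Function('u')(C, g) = Add(C, Mul(-5, C)) = Mul(-4, C))
Function('H')(t) = Mul(-6, Pow(2, Rational(1, 2)), Pow(t, Rational(1, 2))) (Function('H')(t) = Mul(-6, Pow(Add(t, t), Rational(1, 2))) = Mul(-6, Pow(Mul(2, t), Rational(1, 2))) = Mul(-6, Mul(Pow(2, Rational(1, 2)), Pow(t, Rational(1, 2)))) = Mul(-6, Pow(2, Rational(1, 2)), Pow(t, Rational(1, 2))))
Pow(Add(Function('H')(-150), Add(Mul(Add(-1001, -392), Add(-1553, -3756)), Function('u')(-147, 54))), Rational(1, 2)) = Pow(Add(Mul(-6, Pow(2, Rational(1, 2)), Pow(-150, Rational(1, 2))), Add(Mul(Add(-1001, -392), Add(-1553, -3756)), Mul(-4, -147))), Rational(1, 2)) = Pow(Add(Mul(-6, Pow(2, Rational(1, 2)), Mul(5, I, Pow(6, Rational(1, 2)))), Add(Mul(-1393, -5309), 588)), Rational(1, 2)) = Pow(Add(Mul(-60, I, Pow(3, Rational(1, 2))), Add(7395437, 588)), Rational(1, 2)) = Pow(Add(Mul(-60, I, Pow(3, Rational(1, 2))), 7396025), Rational(1, 2)) = Pow(Add(7396025, Mul(-60, I, Pow(3, Rational(1, 2)))), Rational(1, 2))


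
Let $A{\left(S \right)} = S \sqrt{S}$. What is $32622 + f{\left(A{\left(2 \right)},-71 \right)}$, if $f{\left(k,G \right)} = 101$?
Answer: $32723$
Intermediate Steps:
$A{\left(S \right)} = S^{\frac{3}{2}}$
$32622 + f{\left(A{\left(2 \right)},-71 \right)} = 32622 + 101 = 32723$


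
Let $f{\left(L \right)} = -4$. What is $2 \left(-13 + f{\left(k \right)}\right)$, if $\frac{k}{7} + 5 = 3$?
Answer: $-34$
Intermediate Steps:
$k = -14$ ($k = -35 + 7 \cdot 3 = -35 + 21 = -14$)
$2 \left(-13 + f{\left(k \right)}\right) = 2 \left(-13 - 4\right) = 2 \left(-17\right) = -34$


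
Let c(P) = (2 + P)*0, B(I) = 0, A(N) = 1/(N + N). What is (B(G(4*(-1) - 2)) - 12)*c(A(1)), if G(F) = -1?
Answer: 0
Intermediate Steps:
A(N) = 1/(2*N)
c(P) = 0
(B(G(4*(-1) - 2)) - 12)*c(A(1)) = (0 - 12)*0 = -12*0 = 0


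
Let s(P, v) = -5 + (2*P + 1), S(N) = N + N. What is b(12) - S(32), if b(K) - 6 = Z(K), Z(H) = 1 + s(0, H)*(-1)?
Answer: -53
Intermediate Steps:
S(N) = 2*N
s(P, v) = -4 + 2*P (s(P, v) = -5 + (1 + 2*P) = -4 + 2*P)
Z(H) = 5 (Z(H) = 1 + (-4 + 2*0)*(-1) = 1 + (-4 + 0)*(-1) = 1 - 4*(-1) = 1 + 4 = 5)
b(K) = 11 (b(K) = 6 + 5 = 11)
b(12) - S(32) = 11 - 2*32 = 11 - 1*64 = 11 - 64 = -53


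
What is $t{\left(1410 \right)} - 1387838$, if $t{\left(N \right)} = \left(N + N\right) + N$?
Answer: $-1383608$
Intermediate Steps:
$t{\left(N \right)} = 3 N$ ($t{\left(N \right)} = 2 N + N = 3 N$)
$t{\left(1410 \right)} - 1387838 = 3 \cdot 1410 - 1387838 = 4230 - 1387838 = -1383608$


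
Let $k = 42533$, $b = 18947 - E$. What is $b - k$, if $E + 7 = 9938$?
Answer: $-33517$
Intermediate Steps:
$E = 9931$ ($E = -7 + 9938 = 9931$)
$b = 9016$ ($b = 18947 - 9931 = 9016$)
$b - k = 9016 - 42533 = -33517$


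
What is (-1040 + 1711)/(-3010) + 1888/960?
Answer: 7873/4515 ≈ 1.7437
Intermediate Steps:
(-1040 + 1711)/(-3010) + 1888/960 = 671*(-1/3010) + 1888*(1/960) = -671/3010 + 59/30 = 7873/4515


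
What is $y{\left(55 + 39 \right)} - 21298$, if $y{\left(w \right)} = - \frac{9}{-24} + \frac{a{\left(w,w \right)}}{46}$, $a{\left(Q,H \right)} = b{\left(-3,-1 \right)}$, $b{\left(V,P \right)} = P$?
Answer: $- \frac{3918767}{184} \approx -21298.0$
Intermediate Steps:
$a{\left(Q,H \right)} = -1$
$y{\left(w \right)} = \frac{65}{184}$ ($y{\left(w \right)} = - \frac{9}{-24} - \frac{1}{46} = \left(-9\right) \left(- \frac{1}{24}\right) - \frac{1}{46} = \frac{3}{8} - \frac{1}{46} = \frac{65}{184}$)
$y{\left(55 + 39 \right)} - 21298 = \frac{65}{184} - 21298 = - \frac{3918767}{184}$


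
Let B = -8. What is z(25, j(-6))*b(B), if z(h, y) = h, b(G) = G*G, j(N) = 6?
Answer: 1600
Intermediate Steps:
b(G) = G²
z(25, j(-6))*b(B) = 25*(-8)² = 25*64 = 1600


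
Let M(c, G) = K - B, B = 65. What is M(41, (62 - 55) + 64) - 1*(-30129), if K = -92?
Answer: 29972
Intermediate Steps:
M(c, G) = -157 (M(c, G) = -92 - 1*65 = -92 - 65 = -157)
M(41, (62 - 55) + 64) - 1*(-30129) = -157 - 1*(-30129) = -157 + 30129 = 29972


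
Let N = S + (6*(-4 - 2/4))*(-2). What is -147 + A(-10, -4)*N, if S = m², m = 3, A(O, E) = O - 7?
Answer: -1218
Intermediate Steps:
A(O, E) = -7 + O
S = 9 (S = 3² = 9)
N = 63 (N = 9 + (6*(-4 - 2/4))*(-2) = 9 + (6*(-4 - 2*¼))*(-2) = 9 + (6*(-4 - ½))*(-2) = 9 + (6*(-9/2))*(-2) = 9 - 27*(-2) = 9 + 54 = 63)
-147 + A(-10, -4)*N = -147 + (-7 - 10)*63 = -147 - 17*63 = -147 - 1071 = -1218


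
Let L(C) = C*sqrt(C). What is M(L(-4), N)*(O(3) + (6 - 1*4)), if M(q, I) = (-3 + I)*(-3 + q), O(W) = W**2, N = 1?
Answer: 66 + 176*I ≈ 66.0 + 176.0*I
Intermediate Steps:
L(C) = C**(3/2)
M(L(-4), N)*(O(3) + (6 - 1*4)) = (9 - 3*1 - (-24)*I + 1*(-4)**(3/2))*(3**2 + (6 - 1*4)) = (9 - 3 - (-24)*I + 1*(-8*I))*(9 + (6 - 4)) = (9 - 3 + 24*I - 8*I)*(9 + 2) = (6 + 16*I)*11 = 66 + 176*I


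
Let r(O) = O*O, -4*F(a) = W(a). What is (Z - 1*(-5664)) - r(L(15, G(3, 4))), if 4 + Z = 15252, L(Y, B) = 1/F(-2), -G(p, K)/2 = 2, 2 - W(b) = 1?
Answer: 20896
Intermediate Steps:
W(b) = 1 (W(b) = 2 - 1*1 = 2 - 1 = 1)
G(p, K) = -4 (G(p, K) = -2*2 = -4)
F(a) = -¼ (F(a) = -¼*1 = -¼)
L(Y, B) = -4 (L(Y, B) = 1/(-¼) = -4)
Z = 15248 (Z = -4 + 15252 = 15248)
r(O) = O²
(Z - 1*(-5664)) - r(L(15, G(3, 4))) = (15248 - 1*(-5664)) - 1*(-4)² = (15248 + 5664) - 1*16 = 20912 - 16 = 20896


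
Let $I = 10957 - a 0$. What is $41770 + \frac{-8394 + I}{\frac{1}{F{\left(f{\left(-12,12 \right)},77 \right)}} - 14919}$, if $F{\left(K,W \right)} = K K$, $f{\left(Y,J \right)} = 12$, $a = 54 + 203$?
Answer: $\frac{89735583878}{2148335} \approx 41770.0$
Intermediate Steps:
$a = 257$
$F{\left(K,W \right)} = K^{2}$
$I = 10957$ ($I = 10957 - 257 \cdot 0 = 10957 - 0 = 10957 + 0 = 10957$)
$41770 + \frac{-8394 + I}{\frac{1}{F{\left(f{\left(-12,12 \right)},77 \right)}} - 14919} = 41770 + \frac{-8394 + 10957}{\frac{1}{12^{2}} - 14919} = 41770 + \frac{2563}{\frac{1}{144} - 14919} = 41770 + \frac{2563}{- \frac{2148335}{144}} = 41770 + 2563 \left(- \frac{144}{2148335}\right) = 41770 - \frac{369072}{2148335} = \frac{89735583878}{2148335}$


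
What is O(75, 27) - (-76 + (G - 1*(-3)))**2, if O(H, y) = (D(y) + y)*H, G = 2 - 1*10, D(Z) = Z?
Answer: -2511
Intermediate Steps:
G = -8 (G = 2 - 10 = -8)
O(H, y) = 2*H*y (O(H, y) = (y + y)*H = (2*y)*H = 2*H*y)
O(75, 27) - (-76 + (G - 1*(-3)))**2 = 2*75*27 - (-76 + (-8 - 1*(-3)))**2 = 4050 - (-76 + (-8 + 3))**2 = 4050 - (-76 - 5)**2 = 4050 - 1*(-81)**2 = 4050 - 1*6561 = 4050 - 6561 = -2511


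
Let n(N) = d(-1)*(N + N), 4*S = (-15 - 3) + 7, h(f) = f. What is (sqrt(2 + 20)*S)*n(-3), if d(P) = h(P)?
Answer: -33*sqrt(22)/2 ≈ -77.392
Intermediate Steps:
d(P) = P
S = -11/4 (S = ((-15 - 3) + 7)/4 = (-18 + 7)/4 = (1/4)*(-11) = -11/4 ≈ -2.7500)
n(N) = -2*N (n(N) = -(N + N) = -2*N)
(sqrt(2 + 20)*S)*n(-3) = (sqrt(2 + 20)*(-11/4))*(-2*(-3)) = (sqrt(22)*(-11/4))*6 = -11*sqrt(22)/4*6 = -33*sqrt(22)/2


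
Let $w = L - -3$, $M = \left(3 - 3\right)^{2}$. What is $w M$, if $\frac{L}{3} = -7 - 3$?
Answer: $0$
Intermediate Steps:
$L = -30$ ($L = 3 \left(-7 - 3\right) = 3 \left(-10\right) = -30$)
$M = 0$ ($M = 0^{2} = 0$)
$w = -27$ ($w = -30 - -3 = -30 + 3 = -27$)
$w M = \left(-27\right) 0 = 0$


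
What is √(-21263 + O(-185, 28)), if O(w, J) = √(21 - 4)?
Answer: √(-21263 + √17) ≈ 145.8*I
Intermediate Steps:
O(w, J) = √17
√(-21263 + O(-185, 28)) = √(-21263 + √17)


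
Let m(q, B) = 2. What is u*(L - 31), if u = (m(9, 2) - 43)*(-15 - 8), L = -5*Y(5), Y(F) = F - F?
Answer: -29233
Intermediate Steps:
Y(F) = 0
L = 0 (L = -5*0 = 0)
u = 943 (u = (2 - 43)*(-15 - 8) = -41*(-23) = 943)
u*(L - 31) = 943*(0 - 31) = 943*(-31) = -29233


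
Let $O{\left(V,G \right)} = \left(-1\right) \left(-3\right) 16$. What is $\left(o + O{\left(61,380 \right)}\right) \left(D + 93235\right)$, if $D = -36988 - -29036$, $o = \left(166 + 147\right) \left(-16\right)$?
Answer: $-423003680$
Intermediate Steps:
$O{\left(V,G \right)} = 48$ ($O{\left(V,G \right)} = 3 \cdot 16 = 48$)
$o = -5008$ ($o = 313 \left(-16\right) = -5008$)
$D = -7952$ ($D = -36988 + 29036 = -7952$)
$\left(o + O{\left(61,380 \right)}\right) \left(D + 93235\right) = \left(-5008 + 48\right) \left(-7952 + 93235\right) = \left(-4960\right) 85283 = -423003680$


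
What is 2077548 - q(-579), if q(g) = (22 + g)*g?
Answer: 1755045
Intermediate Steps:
q(g) = g*(22 + g)
2077548 - q(-579) = 2077548 - (-579)*(22 - 579) = 2077548 - (-579)*(-557) = 2077548 - 1*322503 = 2077548 - 322503 = 1755045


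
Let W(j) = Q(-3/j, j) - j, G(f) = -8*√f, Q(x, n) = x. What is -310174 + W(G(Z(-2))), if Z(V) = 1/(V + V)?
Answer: -310174 + 13*I/4 ≈ -3.1017e+5 + 3.25*I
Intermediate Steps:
Z(V) = 1/(2*V)
W(j) = -j - 3/j (W(j) = -3/j - j = -j - 3/j)
-310174 + W(G(Z(-2))) = -310174 + (-(-8)*√((½)/(-2)) - 3*I/4) = -310174 + (-(-8)*√((½)*(-½)) - 3*I/4) = -310174 + (-(-8)*√(-¼) - 3*I/4) = -310174 + (-(-8)*I/2 - 3*I/4) = -310174 + (-(-4)*I - 3*I/4) = -310174 + (4*I - 3*I/4) = -310174 + 13*I/4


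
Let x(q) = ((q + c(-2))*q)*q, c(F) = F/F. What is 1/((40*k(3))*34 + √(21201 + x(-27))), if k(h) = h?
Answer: 1360/5548051 - √2247/16644153 ≈ 0.00024228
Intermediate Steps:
c(F) = 1
x(q) = q²*(1 + q) (x(q) = ((q + 1)*q)*q = ((1 + q)*q)*q = (q*(1 + q))*q = q²*(1 + q))
1/((40*k(3))*34 + √(21201 + x(-27))) = 1/((40*3)*34 + √(21201 + (-27)²*(1 - 27))) = 1/(120*34 + √(21201 + 729*(-26))) = 1/(4080 + √(21201 - 18954)) = 1/(4080 + √2247)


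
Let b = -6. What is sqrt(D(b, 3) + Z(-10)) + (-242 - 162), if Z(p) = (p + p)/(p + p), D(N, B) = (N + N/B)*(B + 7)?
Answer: -404 + I*sqrt(79) ≈ -404.0 + 8.8882*I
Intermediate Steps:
D(N, B) = (7 + B)*(N + N/B) (D(N, B) = (N + N/B)*(7 + B) = (7 + B)*(N + N/B))
Z(p) = 1 (Z(p) = (2*p)/((2*p)) = (2*p)*(1/(2*p)) = 1)
sqrt(D(b, 3) + Z(-10)) + (-242 - 162) = sqrt(-6*(7 + 3*(8 + 3))/3 + 1) + (-242 - 162) = sqrt(-6*1/3*(7 + 3*11) + 1) - 404 = sqrt(-6*1/3*(7 + 33) + 1) - 404 = sqrt(-6*1/3*40 + 1) - 404 = sqrt(-80 + 1) - 404 = sqrt(-79) - 404 = I*sqrt(79) - 404 = -404 + I*sqrt(79)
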